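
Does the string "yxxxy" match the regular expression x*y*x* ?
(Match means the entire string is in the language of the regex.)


|string| = 5; first = 'y'; last = 'y'

No, "yxxxy" does not match x*y*x*


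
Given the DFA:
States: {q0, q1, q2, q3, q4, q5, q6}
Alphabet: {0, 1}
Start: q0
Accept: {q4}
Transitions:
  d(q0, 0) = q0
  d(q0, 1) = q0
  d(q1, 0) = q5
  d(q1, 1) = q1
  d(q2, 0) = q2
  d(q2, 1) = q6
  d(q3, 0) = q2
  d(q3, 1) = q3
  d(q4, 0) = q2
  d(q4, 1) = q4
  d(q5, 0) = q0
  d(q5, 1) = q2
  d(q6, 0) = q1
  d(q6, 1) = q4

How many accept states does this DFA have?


Accept states listed: {q4}
Counting: q4(1)

1


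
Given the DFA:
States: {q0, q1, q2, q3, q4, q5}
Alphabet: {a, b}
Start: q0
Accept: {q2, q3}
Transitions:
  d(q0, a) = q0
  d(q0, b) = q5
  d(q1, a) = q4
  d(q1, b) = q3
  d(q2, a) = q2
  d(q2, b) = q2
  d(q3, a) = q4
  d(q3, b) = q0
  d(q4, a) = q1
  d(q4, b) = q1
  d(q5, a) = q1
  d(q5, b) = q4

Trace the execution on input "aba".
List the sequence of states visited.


Input: aba
d(q0, a) = q0
d(q0, b) = q5
d(q5, a) = q1


q0 -> q0 -> q5 -> q1


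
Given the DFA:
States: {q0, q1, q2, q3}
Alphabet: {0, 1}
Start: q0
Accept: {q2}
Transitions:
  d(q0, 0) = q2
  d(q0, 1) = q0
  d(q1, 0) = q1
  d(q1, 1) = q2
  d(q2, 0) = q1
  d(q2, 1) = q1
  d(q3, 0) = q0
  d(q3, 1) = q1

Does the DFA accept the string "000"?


Trace: q0 -> q2 -> q1 -> q1
Final state: q1
Accept states: {q2}

No, rejected (final state q1 is not an accept state)


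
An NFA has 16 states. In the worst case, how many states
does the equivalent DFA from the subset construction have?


Subset construction: one DFA state per subset of NFA states.
2^16 = 65536

65536


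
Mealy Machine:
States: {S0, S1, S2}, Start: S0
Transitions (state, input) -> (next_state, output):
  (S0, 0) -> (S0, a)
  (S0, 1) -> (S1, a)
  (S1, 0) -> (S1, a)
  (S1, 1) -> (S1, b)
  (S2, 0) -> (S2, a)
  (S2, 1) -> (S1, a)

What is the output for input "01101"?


Step-by-step:
  (S0, 0) -> (S0, a)
  (S0, 1) -> (S1, a)
  (S1, 1) -> (S1, b)
  (S1, 0) -> (S1, a)
  (S1, 1) -> (S1, b)

"aabab"


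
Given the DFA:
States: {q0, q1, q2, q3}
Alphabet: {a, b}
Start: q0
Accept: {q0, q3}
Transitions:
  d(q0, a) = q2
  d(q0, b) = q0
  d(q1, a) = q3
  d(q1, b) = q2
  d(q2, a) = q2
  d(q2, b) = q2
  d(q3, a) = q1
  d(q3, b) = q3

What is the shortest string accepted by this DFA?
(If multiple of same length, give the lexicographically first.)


BFS by string length (lex-first path to each state shown):
  len 0: q0<-""
Found accept state at length 0.

"" (empty string)


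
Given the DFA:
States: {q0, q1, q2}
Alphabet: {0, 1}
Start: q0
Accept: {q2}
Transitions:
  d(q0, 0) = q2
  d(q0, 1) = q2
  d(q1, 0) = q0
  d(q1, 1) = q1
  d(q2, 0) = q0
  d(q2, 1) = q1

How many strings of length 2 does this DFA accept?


Enumerating all length-2 strings:
  "00" -> q0 [reject]
  "01" -> q1 [reject]
  "10" -> q0 [reject]
  "11" -> q1 [reject]

0 out of 4


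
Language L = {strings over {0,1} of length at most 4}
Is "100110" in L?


length = 6

No, "100110" is not in L


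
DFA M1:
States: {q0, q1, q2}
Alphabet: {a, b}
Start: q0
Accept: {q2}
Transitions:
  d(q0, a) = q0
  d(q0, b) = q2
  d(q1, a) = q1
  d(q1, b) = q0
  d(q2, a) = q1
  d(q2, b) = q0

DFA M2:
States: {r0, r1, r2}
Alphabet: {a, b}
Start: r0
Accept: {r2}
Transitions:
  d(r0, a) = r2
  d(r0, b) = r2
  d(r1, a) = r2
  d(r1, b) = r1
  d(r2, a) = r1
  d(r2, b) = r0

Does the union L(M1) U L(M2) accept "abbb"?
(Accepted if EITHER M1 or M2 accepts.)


M1: final=q2 accepted=True
M2: final=r0 accepted=False

Yes, union accepts


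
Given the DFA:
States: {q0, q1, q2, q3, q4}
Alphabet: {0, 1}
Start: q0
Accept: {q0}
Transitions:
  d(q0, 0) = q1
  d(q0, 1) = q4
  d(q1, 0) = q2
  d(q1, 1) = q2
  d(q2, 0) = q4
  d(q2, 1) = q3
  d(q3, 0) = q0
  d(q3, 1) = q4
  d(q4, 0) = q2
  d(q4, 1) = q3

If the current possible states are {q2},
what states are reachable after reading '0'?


Apply transition on '0' from each current state:
  d(q2, 0) = q4

{q4}


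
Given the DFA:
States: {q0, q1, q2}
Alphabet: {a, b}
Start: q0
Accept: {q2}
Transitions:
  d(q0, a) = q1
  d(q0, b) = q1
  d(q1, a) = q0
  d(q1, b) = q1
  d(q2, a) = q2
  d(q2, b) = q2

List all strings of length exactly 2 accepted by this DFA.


All strings of length 2: 4 total
Accepted: 0

None


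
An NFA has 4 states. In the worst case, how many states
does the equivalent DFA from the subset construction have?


Subset construction: one DFA state per subset of NFA states.
2^4 = 16

16


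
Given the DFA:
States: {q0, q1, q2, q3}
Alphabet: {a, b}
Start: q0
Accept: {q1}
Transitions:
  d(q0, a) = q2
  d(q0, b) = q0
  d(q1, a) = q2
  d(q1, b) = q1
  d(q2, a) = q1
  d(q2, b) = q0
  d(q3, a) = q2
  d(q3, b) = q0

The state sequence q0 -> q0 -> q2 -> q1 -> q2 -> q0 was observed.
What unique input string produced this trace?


Trace back each transition to find the symbol:
  q0 --[b]--> q0
  q0 --[a]--> q2
  q2 --[a]--> q1
  q1 --[a]--> q2
  q2 --[b]--> q0

"baaab"


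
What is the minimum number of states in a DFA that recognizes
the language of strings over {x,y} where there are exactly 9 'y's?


States: count = 0, 1, ..., 9 (that's 10 states), plus a dead state for count > 9.
Total: 10 + 1 = 11. Accept = count-9 state.

11


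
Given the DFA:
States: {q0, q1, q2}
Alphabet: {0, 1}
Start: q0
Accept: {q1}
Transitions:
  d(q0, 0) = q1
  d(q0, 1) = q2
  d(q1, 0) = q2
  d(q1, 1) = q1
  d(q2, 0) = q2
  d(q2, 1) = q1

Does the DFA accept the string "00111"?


Trace: q0 -> q1 -> q2 -> q1 -> q1 -> q1
Final state: q1
Accept states: {q1}

Yes, accepted (final state q1 is an accept state)


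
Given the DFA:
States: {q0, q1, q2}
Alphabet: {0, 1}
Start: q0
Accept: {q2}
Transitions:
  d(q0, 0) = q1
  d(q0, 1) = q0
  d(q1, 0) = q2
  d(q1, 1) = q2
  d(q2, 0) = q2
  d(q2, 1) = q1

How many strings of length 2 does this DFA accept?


Enumerating all length-2 strings:
  "00" -> q2 [accept]
  "01" -> q2 [accept]
  "10" -> q1 [reject]
  "11" -> q0 [reject]

2 out of 4


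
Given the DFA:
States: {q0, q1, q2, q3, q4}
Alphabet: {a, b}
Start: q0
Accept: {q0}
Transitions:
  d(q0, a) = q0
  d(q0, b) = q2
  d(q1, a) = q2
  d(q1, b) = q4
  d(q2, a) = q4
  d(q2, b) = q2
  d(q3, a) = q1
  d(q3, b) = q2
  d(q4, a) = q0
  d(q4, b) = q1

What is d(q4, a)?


Looking up transition d(q4, a)

q0


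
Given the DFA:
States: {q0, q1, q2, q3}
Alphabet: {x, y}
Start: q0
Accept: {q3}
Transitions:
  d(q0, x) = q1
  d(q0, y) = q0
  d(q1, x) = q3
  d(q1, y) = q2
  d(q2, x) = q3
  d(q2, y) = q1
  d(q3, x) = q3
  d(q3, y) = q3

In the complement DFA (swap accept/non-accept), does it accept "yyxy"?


Trace: q0 -> q0 -> q0 -> q1 -> q2
Final: q2
Original accept: {q3}
Complement: q2 is not in original accept

Yes, complement accepts (original rejects)


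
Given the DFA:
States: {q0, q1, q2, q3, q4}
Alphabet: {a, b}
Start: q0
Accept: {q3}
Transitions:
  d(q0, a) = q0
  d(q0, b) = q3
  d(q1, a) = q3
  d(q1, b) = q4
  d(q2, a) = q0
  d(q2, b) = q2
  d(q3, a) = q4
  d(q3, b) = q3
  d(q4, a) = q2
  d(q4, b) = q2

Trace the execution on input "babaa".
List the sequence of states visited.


Input: babaa
d(q0, b) = q3
d(q3, a) = q4
d(q4, b) = q2
d(q2, a) = q0
d(q0, a) = q0


q0 -> q3 -> q4 -> q2 -> q0 -> q0


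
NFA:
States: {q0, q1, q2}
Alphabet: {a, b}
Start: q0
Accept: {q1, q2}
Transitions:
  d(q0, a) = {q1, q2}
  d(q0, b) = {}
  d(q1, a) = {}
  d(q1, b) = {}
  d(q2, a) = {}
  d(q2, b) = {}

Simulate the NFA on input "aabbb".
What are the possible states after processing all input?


Start: {q0}
  --a--> {q1, q2}
  --a--> {}
  --b--> {}
  --b--> {}
  --b--> {}

{} (empty set, no valid transitions)


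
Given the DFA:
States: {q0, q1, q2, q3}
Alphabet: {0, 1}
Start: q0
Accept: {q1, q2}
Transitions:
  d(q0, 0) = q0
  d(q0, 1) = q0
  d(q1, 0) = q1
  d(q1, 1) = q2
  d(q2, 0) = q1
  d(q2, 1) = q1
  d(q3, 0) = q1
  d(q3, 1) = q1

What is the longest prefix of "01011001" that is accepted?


Run the DFA, marking each prefix where the state is accepting:
  "" -> q0 [reject]
  "0" -> q0 [reject]
  "01" -> q0 [reject]
  "010" -> q0 [reject]
  "0101" -> q0 [reject]
  "01011" -> q0 [reject]
  "010110" -> q0 [reject]
  "0101100" -> q0 [reject]
  "01011001" -> q0 [reject]

No prefix is accepted


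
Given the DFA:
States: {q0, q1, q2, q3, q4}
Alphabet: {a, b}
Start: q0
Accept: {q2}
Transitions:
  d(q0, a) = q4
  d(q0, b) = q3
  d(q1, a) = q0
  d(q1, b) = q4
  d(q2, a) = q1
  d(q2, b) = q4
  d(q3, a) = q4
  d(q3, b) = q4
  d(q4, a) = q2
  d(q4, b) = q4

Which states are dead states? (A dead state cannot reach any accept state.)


Forward reachability from each state:
  q0 -> reaches accept state q2 (live)
  q1 -> reaches accept state q2 (live)
  q2 -> reaches accept state q2 (live)
  q3 -> reaches accept state q2 (live)
  q4 -> reaches accept state q2 (live)

None (all states can reach an accept state)


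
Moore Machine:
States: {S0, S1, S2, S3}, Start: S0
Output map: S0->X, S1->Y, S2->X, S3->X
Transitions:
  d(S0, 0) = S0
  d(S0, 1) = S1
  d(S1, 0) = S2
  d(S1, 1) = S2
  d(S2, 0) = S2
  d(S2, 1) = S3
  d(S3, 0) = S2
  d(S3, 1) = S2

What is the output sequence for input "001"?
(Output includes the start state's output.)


Start: S0 (output X)
  --0--> S0 (output X)
  --0--> S0 (output X)
  --1--> S1 (output Y)

"XXXY"


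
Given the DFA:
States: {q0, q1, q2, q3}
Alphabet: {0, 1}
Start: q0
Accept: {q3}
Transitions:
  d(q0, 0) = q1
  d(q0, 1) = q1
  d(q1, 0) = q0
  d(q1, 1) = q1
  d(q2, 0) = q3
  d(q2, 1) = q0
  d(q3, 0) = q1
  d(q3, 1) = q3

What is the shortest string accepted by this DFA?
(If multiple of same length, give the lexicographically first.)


BFS by string length (lex-first path to each state shown):
  len 0: q0<-""
  len 1: q1<-"0"
  len 2: q0<-"00", q1<-"01"
  len 3: q0<-"010", q1<-"000"
  len 4: q0<-"0000", q1<-"0001"
  len 5: q0<-"00010", q1<-"00000"
  len 6: q0<-"000000", q1<-"000001"
  len 7: q0<-"0000010", q1<-"0000000"
  len 8: q0<-"00000000", q1<-"00000001"

No string accepted (empty language)


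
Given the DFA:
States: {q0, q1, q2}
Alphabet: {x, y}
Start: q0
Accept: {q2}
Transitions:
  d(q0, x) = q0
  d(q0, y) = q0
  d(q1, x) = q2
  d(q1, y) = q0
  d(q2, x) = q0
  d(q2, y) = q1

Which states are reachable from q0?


BFS from q0:
  layer 0: {q0}

{q0}


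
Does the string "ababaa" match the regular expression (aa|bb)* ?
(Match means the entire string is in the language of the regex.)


|string| = 6; first = 'a'; last = 'a'

No, "ababaa" does not match (aa|bb)*


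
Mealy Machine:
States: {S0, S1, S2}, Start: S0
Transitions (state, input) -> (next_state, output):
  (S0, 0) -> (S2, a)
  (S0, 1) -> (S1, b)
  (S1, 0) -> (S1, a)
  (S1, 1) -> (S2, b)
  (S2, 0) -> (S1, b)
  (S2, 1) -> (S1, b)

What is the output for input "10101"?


Step-by-step:
  (S0, 1) -> (S1, b)
  (S1, 0) -> (S1, a)
  (S1, 1) -> (S2, b)
  (S2, 0) -> (S1, b)
  (S1, 1) -> (S2, b)

"babbb"


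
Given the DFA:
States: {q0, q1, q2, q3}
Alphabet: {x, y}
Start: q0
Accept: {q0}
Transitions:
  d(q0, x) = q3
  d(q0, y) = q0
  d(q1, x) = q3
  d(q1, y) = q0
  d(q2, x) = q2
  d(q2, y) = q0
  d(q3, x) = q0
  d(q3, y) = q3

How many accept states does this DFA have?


Accept states listed: {q0}
Counting: q0(1)

1


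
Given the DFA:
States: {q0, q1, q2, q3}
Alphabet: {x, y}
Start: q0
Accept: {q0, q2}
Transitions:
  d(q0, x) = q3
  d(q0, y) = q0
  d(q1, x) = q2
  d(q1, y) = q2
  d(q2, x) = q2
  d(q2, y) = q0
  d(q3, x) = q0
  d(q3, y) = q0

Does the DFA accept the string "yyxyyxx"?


Trace: q0 -> q0 -> q0 -> q3 -> q0 -> q0 -> q3 -> q0
Final state: q0
Accept states: {q0, q2}

Yes, accepted (final state q0 is an accept state)


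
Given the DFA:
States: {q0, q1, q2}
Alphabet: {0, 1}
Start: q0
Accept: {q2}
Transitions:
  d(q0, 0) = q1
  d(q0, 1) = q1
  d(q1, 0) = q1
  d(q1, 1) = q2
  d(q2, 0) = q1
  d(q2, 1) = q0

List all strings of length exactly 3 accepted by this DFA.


All strings of length 3: 8 total
Accepted: 2

"001", "101"


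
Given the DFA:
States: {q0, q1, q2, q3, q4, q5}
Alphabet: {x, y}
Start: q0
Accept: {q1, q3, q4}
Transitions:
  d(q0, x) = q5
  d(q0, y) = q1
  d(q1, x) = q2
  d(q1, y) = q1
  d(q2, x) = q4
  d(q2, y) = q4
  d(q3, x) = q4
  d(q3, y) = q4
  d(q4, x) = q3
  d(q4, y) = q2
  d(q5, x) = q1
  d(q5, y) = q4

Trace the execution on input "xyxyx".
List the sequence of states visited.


Input: xyxyx
d(q0, x) = q5
d(q5, y) = q4
d(q4, x) = q3
d(q3, y) = q4
d(q4, x) = q3


q0 -> q5 -> q4 -> q3 -> q4 -> q3


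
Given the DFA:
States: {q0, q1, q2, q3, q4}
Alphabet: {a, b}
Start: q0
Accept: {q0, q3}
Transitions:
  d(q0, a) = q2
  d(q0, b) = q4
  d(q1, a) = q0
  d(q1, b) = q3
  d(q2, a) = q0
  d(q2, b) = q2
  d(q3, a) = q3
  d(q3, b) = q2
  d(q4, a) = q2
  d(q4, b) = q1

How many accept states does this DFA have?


Accept states listed: {q0, q3}
Counting: q0(1) q3(2)

2


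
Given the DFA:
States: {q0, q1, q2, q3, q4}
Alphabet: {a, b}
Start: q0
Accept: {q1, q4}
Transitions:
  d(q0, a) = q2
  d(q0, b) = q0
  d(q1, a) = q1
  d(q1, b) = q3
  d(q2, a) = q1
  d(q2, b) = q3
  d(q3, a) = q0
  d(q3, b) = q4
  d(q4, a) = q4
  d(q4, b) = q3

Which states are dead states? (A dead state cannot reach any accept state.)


Forward reachability from each state:
  q0 -> reaches accept state q1 (live)
  q1 -> reaches accept state q1 (live)
  q2 -> reaches accept state q1 (live)
  q3 -> reaches accept state q1 (live)
  q4 -> reaches accept state q1 (live)

None (all states can reach an accept state)


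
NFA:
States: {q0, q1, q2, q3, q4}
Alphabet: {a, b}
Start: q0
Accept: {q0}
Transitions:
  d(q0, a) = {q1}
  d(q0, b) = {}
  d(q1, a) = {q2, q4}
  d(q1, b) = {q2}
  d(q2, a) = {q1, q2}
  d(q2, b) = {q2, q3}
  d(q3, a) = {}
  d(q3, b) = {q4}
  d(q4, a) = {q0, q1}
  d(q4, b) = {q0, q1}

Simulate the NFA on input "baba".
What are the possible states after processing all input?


Start: {q0}
  --b--> {}
  --a--> {}
  --b--> {}
  --a--> {}

{} (empty set, no valid transitions)


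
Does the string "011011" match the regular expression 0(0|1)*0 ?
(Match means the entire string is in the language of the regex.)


|string| = 6; first = '0'; last = '1'

No, "011011" does not match 0(0|1)*0


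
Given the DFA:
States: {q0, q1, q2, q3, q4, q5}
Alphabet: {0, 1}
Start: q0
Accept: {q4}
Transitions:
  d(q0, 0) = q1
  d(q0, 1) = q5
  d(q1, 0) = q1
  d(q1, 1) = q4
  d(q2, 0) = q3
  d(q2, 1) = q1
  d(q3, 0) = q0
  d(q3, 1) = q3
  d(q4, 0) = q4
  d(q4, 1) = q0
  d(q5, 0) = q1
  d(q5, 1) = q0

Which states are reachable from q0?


BFS from q0:
  layer 0: {q0}
  layer 1: {q1, q5}
  layer 2: {q4}

{q0, q1, q4, q5}


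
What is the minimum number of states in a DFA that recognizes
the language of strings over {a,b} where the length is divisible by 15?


States track (length) mod 15.
Need 15 states: one per remainder 0..14; accept = remainder 0.

15


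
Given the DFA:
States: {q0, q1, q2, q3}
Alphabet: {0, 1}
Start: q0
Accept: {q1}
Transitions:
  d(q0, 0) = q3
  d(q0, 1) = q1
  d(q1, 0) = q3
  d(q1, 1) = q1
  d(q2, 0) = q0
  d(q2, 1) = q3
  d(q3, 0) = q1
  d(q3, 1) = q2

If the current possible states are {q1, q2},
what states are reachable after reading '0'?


Apply transition on '0' from each current state:
  d(q1, 0) = q3
  d(q2, 0) = q0

{q0, q3}


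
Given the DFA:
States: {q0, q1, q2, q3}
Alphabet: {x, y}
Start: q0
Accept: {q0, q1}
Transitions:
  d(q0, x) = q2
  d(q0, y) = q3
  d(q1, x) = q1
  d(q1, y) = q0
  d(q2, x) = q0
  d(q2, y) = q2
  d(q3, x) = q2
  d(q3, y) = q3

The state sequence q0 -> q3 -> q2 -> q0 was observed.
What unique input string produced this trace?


Trace back each transition to find the symbol:
  q0 --[y]--> q3
  q3 --[x]--> q2
  q2 --[x]--> q0

"yxx"


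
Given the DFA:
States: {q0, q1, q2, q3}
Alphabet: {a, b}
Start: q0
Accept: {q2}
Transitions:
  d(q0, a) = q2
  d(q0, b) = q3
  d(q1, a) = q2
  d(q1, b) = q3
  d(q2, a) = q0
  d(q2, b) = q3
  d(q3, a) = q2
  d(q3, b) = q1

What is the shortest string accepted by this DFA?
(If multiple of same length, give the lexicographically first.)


BFS by string length (lex-first path to each state shown):
  len 0: q0<-""
  len 1: q2<-"a", q3<-"b"
Found accept state at length 1.

"a"


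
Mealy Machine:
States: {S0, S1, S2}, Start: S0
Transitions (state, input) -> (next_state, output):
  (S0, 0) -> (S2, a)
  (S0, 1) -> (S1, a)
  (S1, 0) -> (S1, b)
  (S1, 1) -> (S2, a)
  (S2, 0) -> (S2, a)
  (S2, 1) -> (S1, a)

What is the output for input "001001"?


Step-by-step:
  (S0, 0) -> (S2, a)
  (S2, 0) -> (S2, a)
  (S2, 1) -> (S1, a)
  (S1, 0) -> (S1, b)
  (S1, 0) -> (S1, b)
  (S1, 1) -> (S2, a)

"aaabba"


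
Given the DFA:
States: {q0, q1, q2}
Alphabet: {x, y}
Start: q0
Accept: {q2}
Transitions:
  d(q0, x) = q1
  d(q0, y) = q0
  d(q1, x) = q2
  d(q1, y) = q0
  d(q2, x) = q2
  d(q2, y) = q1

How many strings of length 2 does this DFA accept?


Enumerating all length-2 strings:
  "xx" -> q2 [accept]
  "xy" -> q0 [reject]
  "yx" -> q1 [reject]
  "yy" -> q0 [reject]

1 out of 4


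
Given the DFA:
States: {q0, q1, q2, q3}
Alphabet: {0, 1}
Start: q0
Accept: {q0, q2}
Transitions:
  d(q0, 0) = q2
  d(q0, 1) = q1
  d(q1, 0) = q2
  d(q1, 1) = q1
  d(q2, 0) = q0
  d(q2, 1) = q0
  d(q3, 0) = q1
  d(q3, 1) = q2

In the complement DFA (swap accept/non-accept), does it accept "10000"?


Trace: q0 -> q1 -> q2 -> q0 -> q2 -> q0
Final: q0
Original accept: {q0, q2}
Complement: q0 is in original accept

No, complement rejects (original accepts)


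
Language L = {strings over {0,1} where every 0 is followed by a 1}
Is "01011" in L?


'00' present: False; ends with '0': False

Yes, "01011" is in L


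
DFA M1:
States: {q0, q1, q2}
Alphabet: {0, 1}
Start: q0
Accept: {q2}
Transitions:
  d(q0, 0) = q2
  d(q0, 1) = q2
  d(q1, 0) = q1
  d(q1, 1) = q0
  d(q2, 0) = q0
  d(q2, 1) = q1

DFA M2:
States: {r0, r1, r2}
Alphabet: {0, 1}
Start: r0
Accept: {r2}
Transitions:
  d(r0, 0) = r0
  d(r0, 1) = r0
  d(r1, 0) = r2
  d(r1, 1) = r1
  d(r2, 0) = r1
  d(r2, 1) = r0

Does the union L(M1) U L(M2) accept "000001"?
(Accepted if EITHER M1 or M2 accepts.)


M1: final=q1 accepted=False
M2: final=r0 accepted=False

No, union rejects (neither accepts)


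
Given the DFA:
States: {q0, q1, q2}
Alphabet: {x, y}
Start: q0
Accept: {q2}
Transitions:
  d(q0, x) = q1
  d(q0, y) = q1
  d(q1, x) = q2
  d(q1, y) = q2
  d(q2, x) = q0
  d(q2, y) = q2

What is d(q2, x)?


Looking up transition d(q2, x)

q0


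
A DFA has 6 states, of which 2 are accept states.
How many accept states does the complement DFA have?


Complement swaps accept and non-accept states.
6 - 2 = 4

4


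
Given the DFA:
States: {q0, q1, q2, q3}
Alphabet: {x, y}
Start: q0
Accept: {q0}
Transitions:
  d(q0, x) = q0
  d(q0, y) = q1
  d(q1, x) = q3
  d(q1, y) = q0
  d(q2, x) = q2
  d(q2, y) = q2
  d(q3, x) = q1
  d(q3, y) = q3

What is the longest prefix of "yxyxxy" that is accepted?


Run the DFA, marking each prefix where the state is accepting:
  "" -> q0 [accept]
  "y" -> q1 [reject]
  "yx" -> q3 [reject]
  "yxy" -> q3 [reject]
  "yxyx" -> q1 [reject]
  "yxyxx" -> q3 [reject]
  "yxyxxy" -> q3 [reject]

""


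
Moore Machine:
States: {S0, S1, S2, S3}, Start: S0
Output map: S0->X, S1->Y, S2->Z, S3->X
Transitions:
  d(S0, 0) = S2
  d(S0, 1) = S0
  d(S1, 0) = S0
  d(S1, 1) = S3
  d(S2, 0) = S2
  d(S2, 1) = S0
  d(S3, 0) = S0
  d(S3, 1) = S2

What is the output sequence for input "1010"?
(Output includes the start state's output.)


Start: S0 (output X)
  --1--> S0 (output X)
  --0--> S2 (output Z)
  --1--> S0 (output X)
  --0--> S2 (output Z)

"XXZXZ"


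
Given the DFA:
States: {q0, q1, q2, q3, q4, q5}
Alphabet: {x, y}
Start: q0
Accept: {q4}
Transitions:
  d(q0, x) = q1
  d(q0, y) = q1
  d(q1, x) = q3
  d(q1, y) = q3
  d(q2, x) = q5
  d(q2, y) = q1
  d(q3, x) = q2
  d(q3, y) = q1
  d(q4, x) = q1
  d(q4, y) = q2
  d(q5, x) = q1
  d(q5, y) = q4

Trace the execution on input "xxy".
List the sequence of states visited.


Input: xxy
d(q0, x) = q1
d(q1, x) = q3
d(q3, y) = q1


q0 -> q1 -> q3 -> q1


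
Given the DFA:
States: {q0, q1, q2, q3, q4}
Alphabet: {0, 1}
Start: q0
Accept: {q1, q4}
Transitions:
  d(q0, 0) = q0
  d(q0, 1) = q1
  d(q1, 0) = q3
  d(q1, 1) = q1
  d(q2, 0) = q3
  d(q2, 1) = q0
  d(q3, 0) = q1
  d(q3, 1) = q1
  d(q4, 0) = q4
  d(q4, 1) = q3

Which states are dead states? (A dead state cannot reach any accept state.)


Forward reachability from each state:
  q0 -> reaches accept state q1 (live)
  q1 -> reaches accept state q1 (live)
  q2 -> reaches accept state q1 (live)
  q3 -> reaches accept state q1 (live)
  q4 -> reaches accept state q1 (live)

None (all states can reach an accept state)


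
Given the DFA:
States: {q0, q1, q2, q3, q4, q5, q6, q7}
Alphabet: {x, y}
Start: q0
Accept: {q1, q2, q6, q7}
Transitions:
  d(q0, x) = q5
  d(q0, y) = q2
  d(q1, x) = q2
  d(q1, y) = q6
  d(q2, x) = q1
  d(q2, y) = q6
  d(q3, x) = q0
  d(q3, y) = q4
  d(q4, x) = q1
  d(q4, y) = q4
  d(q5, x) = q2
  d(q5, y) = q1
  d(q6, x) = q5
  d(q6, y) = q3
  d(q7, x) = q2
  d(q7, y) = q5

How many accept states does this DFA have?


Accept states listed: {q1, q2, q6, q7}
Counting: q1(1) q2(2) q6(3) q7(4)

4


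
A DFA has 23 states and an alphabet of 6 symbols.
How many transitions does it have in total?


Each state has exactly one transition per symbol.
23 * 6 = 138

138


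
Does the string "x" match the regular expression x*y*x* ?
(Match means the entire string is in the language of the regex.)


|string| = 1; first = 'x'; last = 'x'

Yes, "x" matches x*y*x*


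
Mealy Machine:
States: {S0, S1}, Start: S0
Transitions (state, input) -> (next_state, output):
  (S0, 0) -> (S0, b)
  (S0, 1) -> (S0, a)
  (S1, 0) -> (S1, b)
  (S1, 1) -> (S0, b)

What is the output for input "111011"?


Step-by-step:
  (S0, 1) -> (S0, a)
  (S0, 1) -> (S0, a)
  (S0, 1) -> (S0, a)
  (S0, 0) -> (S0, b)
  (S0, 1) -> (S0, a)
  (S0, 1) -> (S0, a)

"aaabaa"


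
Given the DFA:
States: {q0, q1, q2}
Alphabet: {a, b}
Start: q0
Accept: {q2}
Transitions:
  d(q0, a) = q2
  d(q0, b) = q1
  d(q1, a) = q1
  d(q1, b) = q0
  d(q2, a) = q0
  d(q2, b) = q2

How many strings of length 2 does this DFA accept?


Enumerating all length-2 strings:
  "aa" -> q0 [reject]
  "ab" -> q2 [accept]
  "ba" -> q1 [reject]
  "bb" -> q0 [reject]

1 out of 4


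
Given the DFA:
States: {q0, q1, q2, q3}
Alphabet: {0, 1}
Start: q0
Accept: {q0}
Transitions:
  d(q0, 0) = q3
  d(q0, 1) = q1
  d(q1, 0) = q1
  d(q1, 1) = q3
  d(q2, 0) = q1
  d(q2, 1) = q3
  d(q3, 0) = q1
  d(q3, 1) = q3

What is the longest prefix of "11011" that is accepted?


Run the DFA, marking each prefix where the state is accepting:
  "" -> q0 [accept]
  "1" -> q1 [reject]
  "11" -> q3 [reject]
  "110" -> q1 [reject]
  "1101" -> q3 [reject]
  "11011" -> q3 [reject]

""


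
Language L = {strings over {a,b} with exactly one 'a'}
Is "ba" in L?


count('a') = 1

Yes, "ba" is in L


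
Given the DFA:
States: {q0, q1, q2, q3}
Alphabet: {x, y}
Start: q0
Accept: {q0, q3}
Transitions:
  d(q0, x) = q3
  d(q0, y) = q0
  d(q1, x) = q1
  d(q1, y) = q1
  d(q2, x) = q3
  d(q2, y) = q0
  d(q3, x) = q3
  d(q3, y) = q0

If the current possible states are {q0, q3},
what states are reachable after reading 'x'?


Apply transition on 'x' from each current state:
  d(q0, x) = q3
  d(q3, x) = q3

{q3}


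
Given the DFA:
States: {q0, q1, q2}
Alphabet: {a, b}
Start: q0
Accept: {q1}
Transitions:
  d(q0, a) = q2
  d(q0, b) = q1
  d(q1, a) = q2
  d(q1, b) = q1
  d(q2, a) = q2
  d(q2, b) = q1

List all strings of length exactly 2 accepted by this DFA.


All strings of length 2: 4 total
Accepted: 2

"ab", "bb"


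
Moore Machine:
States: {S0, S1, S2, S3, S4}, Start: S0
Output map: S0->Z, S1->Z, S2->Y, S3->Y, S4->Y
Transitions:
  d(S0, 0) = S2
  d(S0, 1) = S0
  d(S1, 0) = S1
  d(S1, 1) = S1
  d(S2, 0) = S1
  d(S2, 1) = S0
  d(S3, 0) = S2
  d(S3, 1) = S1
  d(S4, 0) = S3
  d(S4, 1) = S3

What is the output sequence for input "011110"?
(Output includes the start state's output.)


Start: S0 (output Z)
  --0--> S2 (output Y)
  --1--> S0 (output Z)
  --1--> S0 (output Z)
  --1--> S0 (output Z)
  --1--> S0 (output Z)
  --0--> S2 (output Y)

"ZYZZZZY"


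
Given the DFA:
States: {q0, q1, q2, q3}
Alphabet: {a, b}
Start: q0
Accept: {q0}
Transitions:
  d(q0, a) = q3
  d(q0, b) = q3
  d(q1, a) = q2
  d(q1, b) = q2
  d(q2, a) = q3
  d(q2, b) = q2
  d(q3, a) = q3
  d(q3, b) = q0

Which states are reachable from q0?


BFS from q0:
  layer 0: {q0}
  layer 1: {q3}

{q0, q3}


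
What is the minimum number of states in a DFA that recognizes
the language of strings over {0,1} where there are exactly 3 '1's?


States: count = 0, 1, ..., 3 (that's 4 states), plus a dead state for count > 3.
Total: 4 + 1 = 5. Accept = count-3 state.

5


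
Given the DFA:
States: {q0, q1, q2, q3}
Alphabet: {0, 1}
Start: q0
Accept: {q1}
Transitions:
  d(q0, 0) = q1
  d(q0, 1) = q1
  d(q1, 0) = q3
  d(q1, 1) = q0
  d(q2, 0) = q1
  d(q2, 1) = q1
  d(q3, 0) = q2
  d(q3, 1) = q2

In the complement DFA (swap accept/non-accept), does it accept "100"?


Trace: q0 -> q1 -> q3 -> q2
Final: q2
Original accept: {q1}
Complement: q2 is not in original accept

Yes, complement accepts (original rejects)


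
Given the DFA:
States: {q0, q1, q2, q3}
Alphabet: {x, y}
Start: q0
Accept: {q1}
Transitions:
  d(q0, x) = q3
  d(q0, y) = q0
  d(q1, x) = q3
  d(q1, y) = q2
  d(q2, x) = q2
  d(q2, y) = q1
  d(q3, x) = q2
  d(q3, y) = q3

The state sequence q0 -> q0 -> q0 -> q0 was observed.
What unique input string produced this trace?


Trace back each transition to find the symbol:
  q0 --[y]--> q0
  q0 --[y]--> q0
  q0 --[y]--> q0

"yyy"


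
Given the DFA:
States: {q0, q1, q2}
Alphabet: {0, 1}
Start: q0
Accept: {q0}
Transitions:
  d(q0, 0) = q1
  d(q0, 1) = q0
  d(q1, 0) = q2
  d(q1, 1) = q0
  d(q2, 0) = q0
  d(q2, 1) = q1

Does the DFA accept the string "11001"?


Trace: q0 -> q0 -> q0 -> q1 -> q2 -> q1
Final state: q1
Accept states: {q0}

No, rejected (final state q1 is not an accept state)


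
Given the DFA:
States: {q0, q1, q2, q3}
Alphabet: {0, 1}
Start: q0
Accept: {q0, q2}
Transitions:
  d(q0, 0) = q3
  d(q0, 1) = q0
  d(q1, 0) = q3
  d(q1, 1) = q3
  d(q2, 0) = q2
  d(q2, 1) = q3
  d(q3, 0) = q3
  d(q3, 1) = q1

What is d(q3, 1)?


Looking up transition d(q3, 1)

q1


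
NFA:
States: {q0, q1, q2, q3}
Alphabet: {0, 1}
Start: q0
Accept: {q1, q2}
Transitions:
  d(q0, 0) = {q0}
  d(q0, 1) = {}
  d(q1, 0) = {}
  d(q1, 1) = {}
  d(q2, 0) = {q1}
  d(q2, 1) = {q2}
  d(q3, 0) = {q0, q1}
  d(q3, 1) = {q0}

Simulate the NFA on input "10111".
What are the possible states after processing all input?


Start: {q0}
  --1--> {}
  --0--> {}
  --1--> {}
  --1--> {}
  --1--> {}

{} (empty set, no valid transitions)


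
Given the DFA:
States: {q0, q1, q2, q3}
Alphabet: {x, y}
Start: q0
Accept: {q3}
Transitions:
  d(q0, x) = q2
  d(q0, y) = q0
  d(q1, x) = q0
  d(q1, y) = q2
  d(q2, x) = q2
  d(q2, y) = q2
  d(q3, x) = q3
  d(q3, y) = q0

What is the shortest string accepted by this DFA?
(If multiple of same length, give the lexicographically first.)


BFS by string length (lex-first path to each state shown):
  len 0: q0<-""
  len 1: q0<-"y", q2<-"x"
  len 2: q0<-"yy", q2<-"xx"
  len 3: q0<-"yyy", q2<-"xxx"
  len 4: q0<-"yyyy", q2<-"xxxx"
  len 5: q0<-"yyyyy", q2<-"xxxxx"
  len 6: q0<-"yyyyyy", q2<-"xxxxxx"
  len 7: q0<-"yyyyyyy", q2<-"xxxxxxx"
  len 8: q0<-"yyyyyyyy", q2<-"xxxxxxxx"

No string accepted (empty language)


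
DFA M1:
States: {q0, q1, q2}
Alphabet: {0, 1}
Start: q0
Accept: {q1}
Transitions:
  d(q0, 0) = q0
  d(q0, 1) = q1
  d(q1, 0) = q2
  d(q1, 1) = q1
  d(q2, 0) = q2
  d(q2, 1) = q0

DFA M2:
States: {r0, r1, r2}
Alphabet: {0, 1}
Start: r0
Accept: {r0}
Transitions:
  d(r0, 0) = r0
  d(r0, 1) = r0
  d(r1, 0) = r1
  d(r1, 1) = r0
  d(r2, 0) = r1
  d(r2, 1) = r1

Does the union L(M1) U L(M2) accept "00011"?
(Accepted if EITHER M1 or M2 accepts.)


M1: final=q1 accepted=True
M2: final=r0 accepted=True

Yes, union accepts


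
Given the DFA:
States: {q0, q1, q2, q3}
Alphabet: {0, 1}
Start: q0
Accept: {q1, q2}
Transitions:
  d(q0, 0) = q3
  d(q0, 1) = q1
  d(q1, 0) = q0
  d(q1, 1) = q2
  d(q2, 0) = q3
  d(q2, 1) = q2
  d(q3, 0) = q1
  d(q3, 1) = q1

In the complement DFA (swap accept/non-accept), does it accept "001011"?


Trace: q0 -> q3 -> q1 -> q2 -> q3 -> q1 -> q2
Final: q2
Original accept: {q1, q2}
Complement: q2 is in original accept

No, complement rejects (original accepts)


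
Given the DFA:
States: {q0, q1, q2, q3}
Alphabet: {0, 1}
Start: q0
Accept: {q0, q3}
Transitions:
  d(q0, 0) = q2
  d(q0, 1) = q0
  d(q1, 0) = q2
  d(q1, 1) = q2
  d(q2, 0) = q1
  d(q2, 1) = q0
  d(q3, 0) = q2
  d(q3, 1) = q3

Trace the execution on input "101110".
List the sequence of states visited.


Input: 101110
d(q0, 1) = q0
d(q0, 0) = q2
d(q2, 1) = q0
d(q0, 1) = q0
d(q0, 1) = q0
d(q0, 0) = q2


q0 -> q0 -> q2 -> q0 -> q0 -> q0 -> q2


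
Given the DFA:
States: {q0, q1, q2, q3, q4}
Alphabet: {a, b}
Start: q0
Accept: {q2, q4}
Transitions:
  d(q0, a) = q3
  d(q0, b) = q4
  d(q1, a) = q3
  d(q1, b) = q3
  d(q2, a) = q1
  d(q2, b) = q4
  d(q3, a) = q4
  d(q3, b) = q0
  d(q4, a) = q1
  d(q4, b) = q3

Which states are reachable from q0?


BFS from q0:
  layer 0: {q0}
  layer 1: {q3, q4}
  layer 2: {q1}

{q0, q1, q3, q4}


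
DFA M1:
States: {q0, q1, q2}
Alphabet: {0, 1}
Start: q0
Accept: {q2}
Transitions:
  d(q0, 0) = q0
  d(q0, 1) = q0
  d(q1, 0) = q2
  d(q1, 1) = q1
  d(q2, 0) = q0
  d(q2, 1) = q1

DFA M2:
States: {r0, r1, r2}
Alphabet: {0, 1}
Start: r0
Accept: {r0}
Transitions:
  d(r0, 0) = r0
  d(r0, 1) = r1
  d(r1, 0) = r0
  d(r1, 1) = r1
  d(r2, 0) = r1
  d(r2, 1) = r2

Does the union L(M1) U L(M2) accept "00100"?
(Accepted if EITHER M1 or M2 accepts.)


M1: final=q0 accepted=False
M2: final=r0 accepted=True

Yes, union accepts


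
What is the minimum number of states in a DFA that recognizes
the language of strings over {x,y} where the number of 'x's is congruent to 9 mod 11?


States track (count of 'x') mod 11.
Need 11 states: one per remainder 0..10; accept = remainder 9.

11


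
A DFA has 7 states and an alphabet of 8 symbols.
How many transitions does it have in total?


Each state has exactly one transition per symbol.
7 * 8 = 56

56


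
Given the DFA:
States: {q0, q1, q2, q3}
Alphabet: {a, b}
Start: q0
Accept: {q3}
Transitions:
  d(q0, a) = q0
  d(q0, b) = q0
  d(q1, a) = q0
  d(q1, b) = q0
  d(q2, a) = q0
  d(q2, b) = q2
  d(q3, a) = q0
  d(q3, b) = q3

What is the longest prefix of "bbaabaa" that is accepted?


Run the DFA, marking each prefix where the state is accepting:
  "" -> q0 [reject]
  "b" -> q0 [reject]
  "bb" -> q0 [reject]
  "bba" -> q0 [reject]
  "bbaa" -> q0 [reject]
  "bbaab" -> q0 [reject]
  "bbaaba" -> q0 [reject]
  "bbaabaa" -> q0 [reject]

No prefix is accepted


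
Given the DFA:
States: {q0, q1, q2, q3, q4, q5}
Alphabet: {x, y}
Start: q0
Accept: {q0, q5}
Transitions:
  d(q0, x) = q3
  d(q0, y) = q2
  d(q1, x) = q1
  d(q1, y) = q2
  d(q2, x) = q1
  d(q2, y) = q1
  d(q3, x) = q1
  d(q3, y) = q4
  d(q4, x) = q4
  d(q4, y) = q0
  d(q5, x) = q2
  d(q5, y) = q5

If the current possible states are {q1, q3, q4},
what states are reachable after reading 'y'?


Apply transition on 'y' from each current state:
  d(q1, y) = q2
  d(q3, y) = q4
  d(q4, y) = q0

{q0, q2, q4}


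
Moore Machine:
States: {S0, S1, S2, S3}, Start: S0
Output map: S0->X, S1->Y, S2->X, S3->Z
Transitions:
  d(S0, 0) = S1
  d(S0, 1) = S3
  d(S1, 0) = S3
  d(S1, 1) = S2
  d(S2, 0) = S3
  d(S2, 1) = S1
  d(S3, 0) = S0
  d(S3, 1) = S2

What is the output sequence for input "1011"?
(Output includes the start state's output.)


Start: S0 (output X)
  --1--> S3 (output Z)
  --0--> S0 (output X)
  --1--> S3 (output Z)
  --1--> S2 (output X)

"XZXZX"


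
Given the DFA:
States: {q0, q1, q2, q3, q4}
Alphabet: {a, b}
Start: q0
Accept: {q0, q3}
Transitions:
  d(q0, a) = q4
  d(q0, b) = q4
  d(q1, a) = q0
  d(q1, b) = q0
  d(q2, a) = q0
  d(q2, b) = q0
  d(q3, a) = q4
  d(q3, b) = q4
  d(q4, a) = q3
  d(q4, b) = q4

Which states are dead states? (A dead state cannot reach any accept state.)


Forward reachability from each state:
  q0 -> reaches accept state q0 (live)
  q1 -> reaches accept state q0 (live)
  q2 -> reaches accept state q0 (live)
  q3 -> reaches accept state q3 (live)
  q4 -> reaches accept state q3 (live)

None (all states can reach an accept state)


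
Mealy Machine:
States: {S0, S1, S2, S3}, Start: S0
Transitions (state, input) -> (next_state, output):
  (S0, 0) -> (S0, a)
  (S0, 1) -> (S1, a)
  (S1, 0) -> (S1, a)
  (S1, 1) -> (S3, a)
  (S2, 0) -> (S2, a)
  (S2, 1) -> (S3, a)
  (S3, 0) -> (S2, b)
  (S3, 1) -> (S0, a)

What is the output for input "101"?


Step-by-step:
  (S0, 1) -> (S1, a)
  (S1, 0) -> (S1, a)
  (S1, 1) -> (S3, a)

"aaa"


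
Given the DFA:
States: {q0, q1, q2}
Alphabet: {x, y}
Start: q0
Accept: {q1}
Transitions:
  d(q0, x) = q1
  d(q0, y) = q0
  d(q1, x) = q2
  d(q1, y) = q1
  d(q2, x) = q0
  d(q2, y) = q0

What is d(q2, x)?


Looking up transition d(q2, x)

q0


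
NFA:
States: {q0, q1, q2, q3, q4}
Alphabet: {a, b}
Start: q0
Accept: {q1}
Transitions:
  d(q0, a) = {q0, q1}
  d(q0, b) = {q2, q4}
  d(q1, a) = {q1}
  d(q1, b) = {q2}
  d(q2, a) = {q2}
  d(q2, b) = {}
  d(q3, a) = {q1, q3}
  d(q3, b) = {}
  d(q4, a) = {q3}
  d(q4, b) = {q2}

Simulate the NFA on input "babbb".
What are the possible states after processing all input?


Start: {q0}
  --b--> {q2, q4}
  --a--> {q2, q3}
  --b--> {}
  --b--> {}
  --b--> {}

{} (empty set, no valid transitions)


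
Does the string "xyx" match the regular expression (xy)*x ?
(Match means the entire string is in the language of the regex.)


|string| = 3; first = 'x'; last = 'x'

Yes, "xyx" matches (xy)*x


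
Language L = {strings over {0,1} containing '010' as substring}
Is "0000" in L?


'010' does not occur

No, "0000" is not in L


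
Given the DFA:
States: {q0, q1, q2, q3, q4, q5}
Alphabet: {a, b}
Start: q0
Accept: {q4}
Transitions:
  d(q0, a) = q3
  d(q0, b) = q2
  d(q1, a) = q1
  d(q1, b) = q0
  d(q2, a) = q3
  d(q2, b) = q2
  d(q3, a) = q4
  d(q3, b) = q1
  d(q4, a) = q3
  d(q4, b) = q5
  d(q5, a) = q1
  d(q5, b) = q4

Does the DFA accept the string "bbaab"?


Trace: q0 -> q2 -> q2 -> q3 -> q4 -> q5
Final state: q5
Accept states: {q4}

No, rejected (final state q5 is not an accept state)


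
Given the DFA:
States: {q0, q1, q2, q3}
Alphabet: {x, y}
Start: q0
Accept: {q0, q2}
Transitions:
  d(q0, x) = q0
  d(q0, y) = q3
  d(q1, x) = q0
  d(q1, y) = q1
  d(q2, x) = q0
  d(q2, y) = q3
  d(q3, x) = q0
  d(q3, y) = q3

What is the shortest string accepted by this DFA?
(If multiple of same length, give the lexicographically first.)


BFS by string length (lex-first path to each state shown):
  len 0: q0<-""
Found accept state at length 0.

"" (empty string)


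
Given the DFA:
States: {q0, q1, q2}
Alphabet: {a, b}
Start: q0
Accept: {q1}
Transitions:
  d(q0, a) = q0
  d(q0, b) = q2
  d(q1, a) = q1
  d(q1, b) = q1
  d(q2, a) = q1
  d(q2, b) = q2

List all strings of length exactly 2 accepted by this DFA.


All strings of length 2: 4 total
Accepted: 1

"ba"


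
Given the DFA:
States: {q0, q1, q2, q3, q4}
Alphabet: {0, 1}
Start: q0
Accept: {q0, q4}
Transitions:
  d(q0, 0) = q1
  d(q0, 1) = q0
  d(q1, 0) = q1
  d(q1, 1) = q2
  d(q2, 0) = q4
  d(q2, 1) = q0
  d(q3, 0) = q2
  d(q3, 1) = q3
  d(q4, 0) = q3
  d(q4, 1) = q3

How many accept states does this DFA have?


Accept states listed: {q0, q4}
Counting: q0(1) q4(2)

2


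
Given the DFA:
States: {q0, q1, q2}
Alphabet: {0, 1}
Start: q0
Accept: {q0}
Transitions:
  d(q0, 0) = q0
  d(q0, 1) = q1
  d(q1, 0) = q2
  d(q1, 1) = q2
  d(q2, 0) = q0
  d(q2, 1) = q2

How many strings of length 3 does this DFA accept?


Enumerating all length-3 strings:
  "000" -> q0 [accept]
  "001" -> q1 [reject]
  "010" -> q2 [reject]
  "011" -> q2 [reject]
  "100" -> q0 [accept]
  "101" -> q2 [reject]
  "110" -> q0 [accept]
  "111" -> q2 [reject]

3 out of 8


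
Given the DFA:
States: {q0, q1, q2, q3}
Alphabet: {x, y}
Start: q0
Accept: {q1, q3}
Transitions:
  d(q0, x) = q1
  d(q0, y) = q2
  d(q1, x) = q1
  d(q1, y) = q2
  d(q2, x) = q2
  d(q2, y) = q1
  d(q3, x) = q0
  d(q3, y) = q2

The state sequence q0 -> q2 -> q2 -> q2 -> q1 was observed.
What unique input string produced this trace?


Trace back each transition to find the symbol:
  q0 --[y]--> q2
  q2 --[x]--> q2
  q2 --[x]--> q2
  q2 --[y]--> q1

"yxxy"


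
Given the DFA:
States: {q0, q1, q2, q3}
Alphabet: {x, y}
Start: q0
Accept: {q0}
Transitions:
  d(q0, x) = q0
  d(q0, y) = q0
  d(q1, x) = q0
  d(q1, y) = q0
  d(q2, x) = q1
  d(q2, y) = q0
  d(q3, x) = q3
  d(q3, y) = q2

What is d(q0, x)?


Looking up transition d(q0, x)

q0


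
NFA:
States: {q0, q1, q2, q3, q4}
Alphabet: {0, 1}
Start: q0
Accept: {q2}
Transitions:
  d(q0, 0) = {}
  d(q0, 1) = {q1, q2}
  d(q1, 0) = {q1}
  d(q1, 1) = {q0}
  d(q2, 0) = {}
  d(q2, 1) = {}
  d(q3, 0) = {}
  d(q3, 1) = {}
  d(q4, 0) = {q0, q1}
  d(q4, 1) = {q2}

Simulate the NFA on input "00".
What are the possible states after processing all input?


Start: {q0}
  --0--> {}
  --0--> {}

{} (empty set, no valid transitions)


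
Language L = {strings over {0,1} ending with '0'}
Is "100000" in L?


last symbol = '0'

Yes, "100000" is in L


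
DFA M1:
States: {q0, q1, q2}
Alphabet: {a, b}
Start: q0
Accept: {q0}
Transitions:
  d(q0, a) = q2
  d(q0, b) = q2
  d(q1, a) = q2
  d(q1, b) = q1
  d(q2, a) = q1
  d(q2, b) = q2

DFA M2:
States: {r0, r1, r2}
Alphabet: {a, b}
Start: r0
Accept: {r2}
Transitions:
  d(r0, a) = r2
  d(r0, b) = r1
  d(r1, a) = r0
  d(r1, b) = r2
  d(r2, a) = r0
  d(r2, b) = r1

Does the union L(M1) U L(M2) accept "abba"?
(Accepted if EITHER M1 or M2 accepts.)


M1: final=q1 accepted=False
M2: final=r0 accepted=False

No, union rejects (neither accepts)


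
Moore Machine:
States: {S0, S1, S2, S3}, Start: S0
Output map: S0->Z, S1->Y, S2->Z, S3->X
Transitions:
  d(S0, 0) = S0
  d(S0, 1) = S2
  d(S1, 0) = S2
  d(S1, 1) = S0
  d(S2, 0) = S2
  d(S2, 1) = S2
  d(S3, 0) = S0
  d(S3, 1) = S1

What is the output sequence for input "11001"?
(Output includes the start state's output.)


Start: S0 (output Z)
  --1--> S2 (output Z)
  --1--> S2 (output Z)
  --0--> S2 (output Z)
  --0--> S2 (output Z)
  --1--> S2 (output Z)

"ZZZZZZ"


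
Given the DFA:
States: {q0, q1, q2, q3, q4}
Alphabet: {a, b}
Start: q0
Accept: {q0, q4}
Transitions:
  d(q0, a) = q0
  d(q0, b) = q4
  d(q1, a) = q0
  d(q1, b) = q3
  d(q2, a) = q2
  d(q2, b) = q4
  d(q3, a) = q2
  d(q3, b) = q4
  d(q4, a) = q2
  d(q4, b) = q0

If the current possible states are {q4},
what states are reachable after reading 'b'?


Apply transition on 'b' from each current state:
  d(q4, b) = q0

{q0}


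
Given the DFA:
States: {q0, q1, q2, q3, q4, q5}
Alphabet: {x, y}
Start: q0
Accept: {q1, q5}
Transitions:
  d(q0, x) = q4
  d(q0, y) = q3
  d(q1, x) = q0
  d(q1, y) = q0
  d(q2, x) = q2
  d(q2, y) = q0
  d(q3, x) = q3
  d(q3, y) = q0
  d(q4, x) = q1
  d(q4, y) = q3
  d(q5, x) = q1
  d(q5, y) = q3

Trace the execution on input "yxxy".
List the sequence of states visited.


Input: yxxy
d(q0, y) = q3
d(q3, x) = q3
d(q3, x) = q3
d(q3, y) = q0


q0 -> q3 -> q3 -> q3 -> q0


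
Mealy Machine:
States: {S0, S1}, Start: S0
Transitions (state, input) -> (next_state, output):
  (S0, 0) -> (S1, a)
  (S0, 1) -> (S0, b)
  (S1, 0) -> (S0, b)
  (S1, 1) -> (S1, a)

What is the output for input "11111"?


Step-by-step:
  (S0, 1) -> (S0, b)
  (S0, 1) -> (S0, b)
  (S0, 1) -> (S0, b)
  (S0, 1) -> (S0, b)
  (S0, 1) -> (S0, b)

"bbbbb"


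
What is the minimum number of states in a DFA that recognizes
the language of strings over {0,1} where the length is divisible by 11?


States track (length) mod 11.
Need 11 states: one per remainder 0..10; accept = remainder 0.

11


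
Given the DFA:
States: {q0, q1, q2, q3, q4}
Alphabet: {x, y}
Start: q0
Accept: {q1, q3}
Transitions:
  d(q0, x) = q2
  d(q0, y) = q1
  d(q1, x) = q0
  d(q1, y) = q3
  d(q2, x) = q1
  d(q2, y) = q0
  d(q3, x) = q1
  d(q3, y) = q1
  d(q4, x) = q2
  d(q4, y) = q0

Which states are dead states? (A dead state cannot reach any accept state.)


Forward reachability from each state:
  q0 -> reaches accept state q1 (live)
  q1 -> reaches accept state q1 (live)
  q2 -> reaches accept state q1 (live)
  q3 -> reaches accept state q1 (live)
  q4 -> reaches accept state q1 (live)

None (all states can reach an accept state)
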